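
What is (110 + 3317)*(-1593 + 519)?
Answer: -3680598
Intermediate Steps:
(110 + 3317)*(-1593 + 519) = 3427*(-1074) = -3680598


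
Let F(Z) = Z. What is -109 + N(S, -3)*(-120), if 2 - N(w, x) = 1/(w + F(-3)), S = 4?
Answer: -229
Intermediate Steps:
N(w, x) = 2 - 1/(-3 + w) (N(w, x) = 2 - 1/(w - 3) = 2 - 1/(-3 + w))
-109 + N(S, -3)*(-120) = -109 + ((-7 + 2*4)/(-3 + 4))*(-120) = -109 + ((-7 + 8)/1)*(-120) = -109 + (1*1)*(-120) = -109 + 1*(-120) = -109 - 120 = -229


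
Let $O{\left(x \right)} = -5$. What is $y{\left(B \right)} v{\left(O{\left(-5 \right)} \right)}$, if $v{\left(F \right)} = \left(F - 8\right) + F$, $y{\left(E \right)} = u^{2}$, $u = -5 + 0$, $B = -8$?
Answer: $-450$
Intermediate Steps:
$u = -5$
$y{\left(E \right)} = 25$ ($y{\left(E \right)} = \left(-5\right)^{2} = 25$)
$v{\left(F \right)} = -8 + 2 F$ ($v{\left(F \right)} = \left(-8 + F\right) + F = -8 + 2 F$)
$y{\left(B \right)} v{\left(O{\left(-5 \right)} \right)} = 25 \left(-8 + 2 \left(-5\right)\right) = 25 \left(-8 - 10\right) = 25 \left(-18\right) = -450$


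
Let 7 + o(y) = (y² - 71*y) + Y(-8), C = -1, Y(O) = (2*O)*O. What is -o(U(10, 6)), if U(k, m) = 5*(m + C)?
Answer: 1029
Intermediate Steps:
Y(O) = 2*O²
U(k, m) = -5 + 5*m (U(k, m) = 5*(m - 1) = 5*(-1 + m) = -5 + 5*m)
o(y) = 121 + y² - 71*y (o(y) = -7 + ((y² - 71*y) + 2*(-8)²) = -7 + ((y² - 71*y) + 2*64) = -7 + ((y² - 71*y) + 128) = -7 + (128 + y² - 71*y) = 121 + y² - 71*y)
-o(U(10, 6)) = -(121 + (-5 + 5*6)² - 71*(-5 + 5*6)) = -(121 + (-5 + 30)² - 71*(-5 + 30)) = -(121 + 25² - 71*25) = -(121 + 625 - 1775) = -1*(-1029) = 1029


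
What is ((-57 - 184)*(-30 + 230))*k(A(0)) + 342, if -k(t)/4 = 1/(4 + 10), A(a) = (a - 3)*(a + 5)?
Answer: 98794/7 ≈ 14113.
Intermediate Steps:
A(a) = (-3 + a)*(5 + a)
k(t) = -2/7 (k(t) = -4/(4 + 10) = -4/14 = -4*1/14 = -2/7)
((-57 - 184)*(-30 + 230))*k(A(0)) + 342 = ((-57 - 184)*(-30 + 230))*(-2/7) + 342 = -241*200*(-2/7) + 342 = -48200*(-2/7) + 342 = 96400/7 + 342 = 98794/7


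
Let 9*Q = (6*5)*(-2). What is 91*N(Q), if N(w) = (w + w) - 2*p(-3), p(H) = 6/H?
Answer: -2548/3 ≈ -849.33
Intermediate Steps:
Q = -20/3 (Q = ((6*5)*(-2))/9 = (30*(-2))/9 = (1/9)*(-60) = -20/3 ≈ -6.6667)
N(w) = 4 + 2*w (N(w) = (w + w) - 12/(-3) = 2*w - 12*(-1)/3 = 2*w - 2*(-2) = 2*w + 4 = 4 + 2*w)
91*N(Q) = 91*(4 + 2*(-20/3)) = 91*(4 - 40/3) = 91*(-28/3) = -2548/3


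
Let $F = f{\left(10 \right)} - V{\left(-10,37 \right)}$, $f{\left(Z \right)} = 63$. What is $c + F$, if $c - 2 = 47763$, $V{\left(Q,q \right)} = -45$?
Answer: $47873$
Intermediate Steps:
$F = 108$ ($F = 63 - -45 = 63 + 45 = 108$)
$c = 47765$ ($c = 2 + 47763 = 47765$)
$c + F = 47765 + 108 = 47873$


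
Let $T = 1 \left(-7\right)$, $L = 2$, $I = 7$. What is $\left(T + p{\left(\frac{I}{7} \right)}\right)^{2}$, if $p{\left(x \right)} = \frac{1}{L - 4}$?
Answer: $\frac{225}{4} \approx 56.25$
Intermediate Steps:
$T = -7$
$p{\left(x \right)} = - \frac{1}{2}$ ($p{\left(x \right)} = \frac{1}{2 - 4} = \frac{1}{-2} = - \frac{1}{2}$)
$\left(T + p{\left(\frac{I}{7} \right)}\right)^{2} = \left(-7 - \frac{1}{2}\right)^{2} = \left(- \frac{15}{2}\right)^{2} = \frac{225}{4}$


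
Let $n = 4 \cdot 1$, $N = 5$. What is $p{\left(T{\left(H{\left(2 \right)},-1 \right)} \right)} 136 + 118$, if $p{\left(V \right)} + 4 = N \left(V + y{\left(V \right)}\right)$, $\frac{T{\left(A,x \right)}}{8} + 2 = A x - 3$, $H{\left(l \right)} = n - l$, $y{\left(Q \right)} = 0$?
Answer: $-38506$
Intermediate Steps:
$n = 4$
$H{\left(l \right)} = 4 - l$
$T{\left(A,x \right)} = -40 + 8 A x$ ($T{\left(A,x \right)} = -16 + 8 \left(A x - 3\right) = -16 + 8 \left(-3 + A x\right) = -16 + \left(-24 + 8 A x\right) = -40 + 8 A x$)
$p{\left(V \right)} = -4 + 5 V$ ($p{\left(V \right)} = -4 + 5 \left(V + 0\right) = -4 + 5 V$)
$p{\left(T{\left(H{\left(2 \right)},-1 \right)} \right)} 136 + 118 = \left(-4 + 5 \left(-40 + 8 \left(4 - 2\right) \left(-1\right)\right)\right) 136 + 118 = \left(-4 + 5 \left(-40 + 8 \cdot 2 \left(-1\right)\right)\right) 136 + 118 = \left(-4 + 5 \left(-40 - 16\right)\right) 136 + 118 = \left(-4 + 5 \left(-56\right)\right) 136 + 118 = \left(-4 - 280\right) 136 + 118 = \left(-284\right) 136 + 118 = -38624 + 118 = -38506$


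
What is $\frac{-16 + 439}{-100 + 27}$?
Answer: $- \frac{423}{73} \approx -5.7945$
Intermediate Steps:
$\frac{-16 + 439}{-100 + 27} = \frac{423}{-73} = 423 \left(- \frac{1}{73}\right) = - \frac{423}{73}$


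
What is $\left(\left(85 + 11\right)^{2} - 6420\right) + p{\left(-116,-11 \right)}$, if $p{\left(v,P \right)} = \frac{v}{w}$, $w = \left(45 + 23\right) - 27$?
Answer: $\frac{114520}{41} \approx 2793.2$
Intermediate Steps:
$w = 41$ ($w = 68 - 27 = 41$)
$p{\left(v,P \right)} = \frac{v}{41}$
$\left(\left(85 + 11\right)^{2} - 6420\right) + p{\left(-116,-11 \right)} = \left(\left(85 + 11\right)^{2} - 6420\right) + \frac{1}{41} \left(-116\right) = \left(96^{2} - 6420\right) - \frac{116}{41} = \left(9216 - 6420\right) - \frac{116}{41} = 2796 - \frac{116}{41} = \frac{114520}{41}$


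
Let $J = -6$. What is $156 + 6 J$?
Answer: $120$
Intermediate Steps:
$156 + 6 J = 156 + 6 \left(-6\right) = 156 - 36 = 120$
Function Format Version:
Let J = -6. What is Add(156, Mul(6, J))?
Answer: 120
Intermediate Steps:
Add(156, Mul(6, J)) = Add(156, Mul(6, -6)) = Add(156, -36) = 120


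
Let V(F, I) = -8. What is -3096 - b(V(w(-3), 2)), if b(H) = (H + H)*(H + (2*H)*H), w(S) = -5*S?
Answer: -1176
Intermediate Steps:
b(H) = 2*H*(H + 2*H²) (b(H) = (2*H)*(H + 2*H²) = 2*H*(H + 2*H²))
-3096 - b(V(w(-3), 2)) = -3096 - (-8)²*(2 + 4*(-8)) = -3096 - 64*(2 - 32) = -3096 - 64*(-30) = -3096 - 1*(-1920) = -3096 + 1920 = -1176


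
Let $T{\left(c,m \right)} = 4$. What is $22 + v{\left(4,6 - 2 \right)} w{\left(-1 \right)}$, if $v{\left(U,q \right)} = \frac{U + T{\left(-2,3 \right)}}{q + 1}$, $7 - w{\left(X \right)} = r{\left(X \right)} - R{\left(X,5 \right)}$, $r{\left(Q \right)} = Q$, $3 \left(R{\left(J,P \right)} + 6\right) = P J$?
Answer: $\frac{338}{15} \approx 22.533$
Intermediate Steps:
$R{\left(J,P \right)} = -6 + \frac{J P}{3}$ ($R{\left(J,P \right)} = -6 + \frac{P J}{3} = -6 + \frac{J P}{3}$)
$w{\left(X \right)} = 1 + \frac{2 X}{3}$ ($w{\left(X \right)} = 7 - \left(X - \left(-6 + \frac{1}{3} X 5\right)\right) = 7 - \left(X - \left(-6 + \frac{5 X}{3}\right)\right) = 7 - \left(6 - \frac{2 X}{3}\right) = 7 + \left(-6 + \frac{2 X}{3}\right) = 1 + \frac{2 X}{3}$)
$v{\left(U,q \right)} = \frac{4 + U}{1 + q}$ ($v{\left(U,q \right)} = \frac{U + 4}{q + 1} = \frac{4 + U}{1 + q}$)
$22 + v{\left(4,6 - 2 \right)} w{\left(-1 \right)} = 22 + \frac{4 + 4}{1 + \left(6 - 2\right)} \left(1 + \frac{2}{3} \left(-1\right)\right) = 22 + \frac{1}{1 + 4} \cdot 8 \left(1 - \frac{2}{3}\right) = 22 + \frac{1}{5} \cdot 8 \cdot \frac{1}{3} = 22 + \frac{8}{5} \cdot \frac{1}{3} = 22 + \frac{8}{15} = \frac{338}{15}$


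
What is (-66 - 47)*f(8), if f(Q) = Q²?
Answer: -7232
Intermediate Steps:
(-66 - 47)*f(8) = (-66 - 47)*8² = -113*64 = -7232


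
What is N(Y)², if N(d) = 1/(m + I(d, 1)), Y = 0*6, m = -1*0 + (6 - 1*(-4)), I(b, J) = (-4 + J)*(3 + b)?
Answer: 1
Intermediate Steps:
m = 10 (m = 0 + (6 + 4) = 0 + 10 = 10)
Y = 0
N(d) = 1/(1 - 3*d) (N(d) = 1/(10 + (-12 - 4*d + 3*1 + 1*d)) = 1/(10 + (-12 - 4*d + 3 + d)) = 1/(10 + (-9 - 3*d)) = 1/(1 - 3*d))
N(Y)² = (-1/(-1 + 3*0))² = (-1/(-1 + 0))² = (-1/(-1))² = (-1*(-1))² = 1² = 1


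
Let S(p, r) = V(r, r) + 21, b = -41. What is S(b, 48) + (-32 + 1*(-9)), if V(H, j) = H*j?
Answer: 2284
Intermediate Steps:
S(p, r) = 21 + r**2 (S(p, r) = r*r + 21 = r**2 + 21 = 21 + r**2)
S(b, 48) + (-32 + 1*(-9)) = (21 + 48**2) + (-32 + 1*(-9)) = (21 + 2304) + (-32 - 9) = 2325 - 41 = 2284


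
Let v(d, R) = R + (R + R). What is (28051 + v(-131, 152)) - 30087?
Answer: -1580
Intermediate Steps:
v(d, R) = 3*R (v(d, R) = R + 2*R = 3*R)
(28051 + v(-131, 152)) - 30087 = (28051 + 3*152) - 30087 = (28051 + 456) - 30087 = 28507 - 30087 = -1580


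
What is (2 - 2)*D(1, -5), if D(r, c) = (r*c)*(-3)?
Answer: 0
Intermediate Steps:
D(r, c) = -3*c*r (D(r, c) = (c*r)*(-3) = -3*c*r)
(2 - 2)*D(1, -5) = (2 - 2)*(-3*(-5)*1) = 0*15 = 0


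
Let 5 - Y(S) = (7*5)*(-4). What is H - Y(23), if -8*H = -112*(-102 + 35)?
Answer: -1083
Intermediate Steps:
H = -938 (H = -(-14)*(-102 + 35) = -(-14)*(-67) = -⅛*7504 = -938)
Y(S) = 145 (Y(S) = 5 - 7*5*(-4) = 5 - 35*(-4) = 5 - 1*(-140) = 5 + 140 = 145)
H - Y(23) = -938 - 1*145 = -938 - 145 = -1083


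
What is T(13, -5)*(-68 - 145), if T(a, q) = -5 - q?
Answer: 0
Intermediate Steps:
T(13, -5)*(-68 - 145) = (-5 - 1*(-5))*(-68 - 145) = (-5 + 5)*(-213) = 0*(-213) = 0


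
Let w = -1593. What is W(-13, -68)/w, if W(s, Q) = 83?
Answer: -83/1593 ≈ -0.052103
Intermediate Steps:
W(-13, -68)/w = 83/(-1593) = 83*(-1/1593) = -83/1593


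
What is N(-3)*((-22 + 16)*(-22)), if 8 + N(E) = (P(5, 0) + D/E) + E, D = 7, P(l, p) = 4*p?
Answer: -1760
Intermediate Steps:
N(E) = -8 + E + 7/E (N(E) = -8 + ((4*0 + 7/E) + E) = -8 + ((0 + 7/E) + E) = -8 + (7/E + E) = -8 + (E + 7/E) = -8 + E + 7/E)
N(-3)*((-22 + 16)*(-22)) = (-8 - 3 + 7/(-3))*((-22 + 16)*(-22)) = (-8 - 3 + 7*(-1/3))*(-6*(-22)) = (-8 - 3 - 7/3)*132 = -40/3*132 = -1760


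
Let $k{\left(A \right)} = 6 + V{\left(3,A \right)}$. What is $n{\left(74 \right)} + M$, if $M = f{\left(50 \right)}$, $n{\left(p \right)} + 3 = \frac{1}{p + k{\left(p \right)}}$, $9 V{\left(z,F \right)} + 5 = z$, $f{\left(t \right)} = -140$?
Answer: $- \frac{102665}{718} \approx -142.99$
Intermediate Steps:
$V{\left(z,F \right)} = - \frac{5}{9} + \frac{z}{9}$
$k{\left(A \right)} = \frac{52}{9}$ ($k{\left(A \right)} = 6 + \left(- \frac{5}{9} + \frac{1}{9} \cdot 3\right) = 6 + \left(- \frac{5}{9} + \frac{1}{3}\right) = 6 - \frac{2}{9} = \frac{52}{9}$)
$n{\left(p \right)} = -3 + \frac{1}{\frac{52}{9} + p}$ ($n{\left(p \right)} = -3 + \frac{1}{p + \frac{52}{9}} = -3 + \frac{1}{\frac{52}{9} + p}$)
$M = -140$
$n{\left(74 \right)} + M = \frac{3 \left(-49 - 666\right)}{52 + 9 \cdot 74} - 140 = \frac{3 \left(-49 - 666\right)}{52 + 666} - 140 = 3 \cdot \frac{1}{718} \left(-715\right) - 140 = - \frac{2145}{718} - 140 = - \frac{102665}{718}$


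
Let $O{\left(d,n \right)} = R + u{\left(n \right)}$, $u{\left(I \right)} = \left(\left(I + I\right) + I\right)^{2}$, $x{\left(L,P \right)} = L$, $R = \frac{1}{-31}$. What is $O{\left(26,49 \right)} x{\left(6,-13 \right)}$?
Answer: $\frac{4019268}{31} \approx 1.2965 \cdot 10^{5}$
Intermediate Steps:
$R = - \frac{1}{31} \approx -0.032258$
$u{\left(I \right)} = 9 I^{2}$ ($u{\left(I \right)} = \left(2 I + I\right)^{2} = \left(3 I\right)^{2} = 9 I^{2}$)
$O{\left(d,n \right)} = - \frac{1}{31} + 9 n^{2}$
$O{\left(26,49 \right)} x{\left(6,-13 \right)} = \left(- \frac{1}{31} + 9 \cdot 49^{2}\right) 6 = \left(- \frac{1}{31} + 9 \cdot 2401\right) 6 = \left(- \frac{1}{31} + 21609\right) 6 = \frac{669878}{31} \cdot 6 = \frac{4019268}{31}$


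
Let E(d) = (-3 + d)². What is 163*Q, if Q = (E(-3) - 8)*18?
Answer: 82152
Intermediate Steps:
Q = 504 (Q = ((-3 - 3)² - 8)*18 = ((-6)² - 8)*18 = (36 - 8)*18 = 28*18 = 504)
163*Q = 163*504 = 82152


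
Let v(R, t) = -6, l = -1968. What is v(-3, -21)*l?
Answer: 11808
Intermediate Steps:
v(-3, -21)*l = -6*(-1968) = 11808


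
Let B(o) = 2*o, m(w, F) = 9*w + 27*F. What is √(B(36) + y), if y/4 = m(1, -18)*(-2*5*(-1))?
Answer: 24*I*√33 ≈ 137.87*I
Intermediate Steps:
y = -19080 (y = 4*((9*1 + 27*(-18))*(-2*5*(-1))) = 4*((9 - 486)*(-10*(-1))) = 4*(-477*10) = 4*(-4770) = -19080)
√(B(36) + y) = √(2*36 - 19080) = √(72 - 19080) = √(-19008) = 24*I*√33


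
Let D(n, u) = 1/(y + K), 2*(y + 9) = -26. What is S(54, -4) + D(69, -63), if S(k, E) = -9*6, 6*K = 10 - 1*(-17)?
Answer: -1892/35 ≈ -54.057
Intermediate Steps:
K = 9/2 (K = (10 - 1*(-17))/6 = (10 + 17)/6 = (⅙)*27 = 9/2 ≈ 4.5000)
y = -22 (y = -9 + (½)*(-26) = -9 - 13 = -22)
S(k, E) = -54
D(n, u) = -2/35 (D(n, u) = 1/(-22 + 9/2) = 1/(-35/2) = -2/35)
S(54, -4) + D(69, -63) = -54 - 2/35 = -1892/35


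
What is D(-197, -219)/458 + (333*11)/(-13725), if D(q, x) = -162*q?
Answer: 24241222/349225 ≈ 69.414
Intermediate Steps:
D(-197, -219)/458 + (333*11)/(-13725) = -162*(-197)/458 + (333*11)/(-13725) = 31914*(1/458) + 3663*(-1/13725) = 15957/229 - 407/1525 = 24241222/349225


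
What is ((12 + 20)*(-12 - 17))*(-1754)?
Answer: 1627712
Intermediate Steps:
((12 + 20)*(-12 - 17))*(-1754) = (32*(-29))*(-1754) = -928*(-1754) = 1627712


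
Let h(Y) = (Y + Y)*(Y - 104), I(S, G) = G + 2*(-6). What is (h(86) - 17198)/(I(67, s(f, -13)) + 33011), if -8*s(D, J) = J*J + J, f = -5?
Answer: -40588/65959 ≈ -0.61535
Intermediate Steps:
s(D, J) = -J/8 - J²/8 (s(D, J) = -(J*J + J)/8 = -(J² + J)/8 = -(J + J²)/8 = -J/8 - J²/8)
I(S, G) = -12 + G (I(S, G) = G - 12 = -12 + G)
h(Y) = 2*Y*(-104 + Y) (h(Y) = (2*Y)*(-104 + Y) = 2*Y*(-104 + Y))
(h(86) - 17198)/(I(67, s(f, -13)) + 33011) = (2*86*(-104 + 86) - 17198)/((-12 - ⅛*(-13)*(1 - 13)) + 33011) = (2*86*(-18) - 17198)/((-12 - ⅛*(-13)*(-12)) + 33011) = (-3096 - 17198)/((-12 - 39/2) + 33011) = -20294/(-63/2 + 33011) = -20294/65959/2 = -20294*2/65959 = -40588/65959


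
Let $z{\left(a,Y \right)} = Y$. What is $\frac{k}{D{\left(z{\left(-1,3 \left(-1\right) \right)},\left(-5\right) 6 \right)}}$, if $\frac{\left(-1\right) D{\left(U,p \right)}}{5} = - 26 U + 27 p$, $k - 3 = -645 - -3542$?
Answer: $\frac{145}{183} \approx 0.79235$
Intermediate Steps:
$k = 2900$ ($k = 3 - -2897 = 3 + \left(-645 + 3542\right) = 3 + 2897 = 2900$)
$D{\left(U,p \right)} = - 135 p + 130 U$ ($D{\left(U,p \right)} = - 5 \left(- 26 U + 27 p\right) = - 135 p + 130 U$)
$\frac{k}{D{\left(z{\left(-1,3 \left(-1\right) \right)},\left(-5\right) 6 \right)}} = \frac{2900}{- 135 \left(\left(-5\right) 6\right) + 130 \cdot 3 \left(-1\right)} = \frac{2900}{\left(-135\right) \left(-30\right) + 130 \left(-3\right)} = \frac{2900}{4050 - 390} = \frac{2900}{3660} = 2900 \cdot \frac{1}{3660} = \frac{145}{183}$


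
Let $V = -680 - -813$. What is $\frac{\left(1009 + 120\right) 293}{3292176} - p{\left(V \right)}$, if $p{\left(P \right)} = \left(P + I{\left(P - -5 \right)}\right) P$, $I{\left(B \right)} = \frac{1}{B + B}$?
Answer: $- \frac{446480269675}{25240016} \approx -17689.0$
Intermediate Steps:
$I{\left(B \right)} = \frac{1}{2 B}$
$V = 133$ ($V = -680 + 813 = 133$)
$p{\left(P \right)} = P \left(P + \frac{1}{2 \left(5 + P\right)}\right)$ ($p{\left(P \right)} = \left(P + \frac{1}{2 \left(P - -5\right)}\right) P = \left(P + \frac{1}{2 \left(P + 5\right)}\right) P = \left(P + \frac{1}{2 \left(5 + P\right)}\right) P = P \left(P + \frac{1}{2 \left(5 + P\right)}\right)$)
$\frac{\left(1009 + 120\right) 293}{3292176} - p{\left(V \right)} = \frac{\left(1009 + 120\right) 293}{3292176} - \frac{1}{2} \cdot 133 \frac{1}{5 + 133} \left(1 + 2 \cdot 133 \left(5 + 133\right)\right) = 1129 \cdot 293 \cdot \frac{1}{3292176} - \frac{1}{2} \cdot 133 \cdot \frac{1}{138} \left(1 + 2 \cdot 133 \cdot 138\right) = 330797 \cdot \frac{1}{3292176} - \frac{1}{2} \cdot 133 \cdot \frac{1}{138} \left(1 + 36708\right) = \frac{330797}{3292176} - \frac{1}{2} \cdot 133 \cdot \frac{1}{138} \cdot 36709 = \frac{330797}{3292176} - \frac{4882297}{276} = - \frac{446480269675}{25240016}$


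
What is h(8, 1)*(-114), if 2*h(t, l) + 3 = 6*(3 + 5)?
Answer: -2565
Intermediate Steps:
h(t, l) = 45/2 (h(t, l) = -3/2 + (6*(3 + 5))/2 = -3/2 + (6*8)/2 = -3/2 + (½)*48 = -3/2 + 24 = 45/2)
h(8, 1)*(-114) = (45/2)*(-114) = -2565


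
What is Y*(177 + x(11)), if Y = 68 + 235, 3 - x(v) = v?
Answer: 51207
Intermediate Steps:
x(v) = 3 - v
Y = 303
Y*(177 + x(11)) = 303*(177 + (3 - 1*11)) = 303*(177 + (3 - 11)) = 303*(177 - 8) = 303*169 = 51207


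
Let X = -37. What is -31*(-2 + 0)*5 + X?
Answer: 273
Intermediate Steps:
-31*(-2 + 0)*5 + X = -31*(-2 + 0)*5 - 37 = -(-62)*5 - 37 = -31*(-10) - 37 = 310 - 37 = 273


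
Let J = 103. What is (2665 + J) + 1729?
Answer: 4497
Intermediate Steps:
(2665 + J) + 1729 = (2665 + 103) + 1729 = 2768 + 1729 = 4497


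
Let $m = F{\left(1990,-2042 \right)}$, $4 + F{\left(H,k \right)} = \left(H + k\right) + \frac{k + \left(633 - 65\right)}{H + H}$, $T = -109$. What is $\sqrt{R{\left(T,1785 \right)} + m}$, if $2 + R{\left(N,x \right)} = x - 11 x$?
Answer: $\frac{i \sqrt{70918937430}}{1990} \approx 133.82 i$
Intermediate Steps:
$R{\left(N,x \right)} = -2 - 10 x$ ($R{\left(N,x \right)} = -2 + \left(x - 11 x\right) = -2 - 10 x$)
$F{\left(H,k \right)} = -4 + H + k + \frac{568 + k}{2 H}$ ($F{\left(H,k \right)} = -4 + \left(\left(H + k\right) + \frac{k + \left(633 - 65\right)}{H + H}\right) = -4 + \left(\left(H + k\right) + \frac{k + 568}{2 H}\right) = -4 + \left(\left(H + k\right) + \left(568 + k\right) \frac{1}{2 H}\right) = -4 + \left(\left(H + k\right) + \frac{568 + k}{2 H}\right) = -4 + \left(H + k + \frac{568 + k}{2 H}\right) = -4 + H + k + \frac{568 + k}{2 H}$)
$m = - \frac{112177}{1990}$ ($m = \frac{284 + \frac{1}{2} \left(-2042\right) + 1990 \left(-4 + 1990 - 2042\right)}{1990} = \frac{284 - 1021 + 1990 \left(-56\right)}{1990} = \frac{284 - 1021 - 111440}{1990} = \frac{1}{1990} \left(-112177\right) = - \frac{112177}{1990} \approx -56.37$)
$\sqrt{R{\left(T,1785 \right)} + m} = \sqrt{\left(-2 - 17850\right) - \frac{112177}{1990}} = \sqrt{-17852 - \frac{112177}{1990}} = \sqrt{- \frac{35637657}{1990}} = \frac{i \sqrt{70918937430}}{1990}$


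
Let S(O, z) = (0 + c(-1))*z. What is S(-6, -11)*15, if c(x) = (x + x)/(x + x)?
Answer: -165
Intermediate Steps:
c(x) = 1 (c(x) = (2*x)/((2*x)) = (2*x)*(1/(2*x)) = 1)
S(O, z) = z (S(O, z) = (0 + 1)*z = 1*z = z)
S(-6, -11)*15 = -11*15 = -165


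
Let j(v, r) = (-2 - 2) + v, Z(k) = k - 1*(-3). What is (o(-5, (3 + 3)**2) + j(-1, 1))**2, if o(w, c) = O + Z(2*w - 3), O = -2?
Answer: 289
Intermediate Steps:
Z(k) = 3 + k (Z(k) = k + 3 = 3 + k)
j(v, r) = -4 + v
o(w, c) = -2 + 2*w (o(w, c) = -2 + (3 + (2*w - 3)) = -2 + (3 + (-3 + 2*w)) = -2 + 2*w)
(o(-5, (3 + 3)**2) + j(-1, 1))**2 = ((-2 + 2*(-5)) + (-4 - 1))**2 = ((-2 - 10) - 5)**2 = (-12 - 5)**2 = (-17)**2 = 289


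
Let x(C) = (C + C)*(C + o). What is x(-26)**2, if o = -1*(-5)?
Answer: 1192464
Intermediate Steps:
o = 5
x(C) = 2*C*(5 + C) (x(C) = (C + C)*(C + 5) = (2*C)*(5 + C) = 2*C*(5 + C))
x(-26)**2 = (2*(-26)*(5 - 26))**2 = (2*(-26)*(-21))**2 = 1092**2 = 1192464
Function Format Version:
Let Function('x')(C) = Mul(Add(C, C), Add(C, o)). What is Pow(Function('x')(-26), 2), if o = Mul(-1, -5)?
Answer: 1192464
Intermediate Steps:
o = 5
Function('x')(C) = Mul(2, C, Add(5, C)) (Function('x')(C) = Mul(Add(C, C), Add(C, 5)) = Mul(Mul(2, C), Add(5, C)) = Mul(2, C, Add(5, C)))
Pow(Function('x')(-26), 2) = Pow(Mul(2, -26, Add(5, -26)), 2) = Pow(Mul(2, -26, -21), 2) = Pow(1092, 2) = 1192464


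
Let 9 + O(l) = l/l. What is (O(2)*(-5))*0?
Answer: 0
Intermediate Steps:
O(l) = -8 (O(l) = -9 + l/l = -9 + 1 = -8)
(O(2)*(-5))*0 = -8*(-5)*0 = 40*0 = 0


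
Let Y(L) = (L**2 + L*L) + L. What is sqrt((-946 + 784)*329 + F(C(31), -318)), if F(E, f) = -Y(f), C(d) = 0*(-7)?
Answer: 2*I*sqrt(63807) ≈ 505.2*I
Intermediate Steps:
Y(L) = L + 2*L**2 (Y(L) = (L**2 + L**2) + L = 2*L**2 + L = L + 2*L**2)
C(d) = 0
F(E, f) = -f*(1 + 2*f)
sqrt((-946 + 784)*329 + F(C(31), -318)) = sqrt((-946 + 784)*329 - 1*(-318)*(1 + 2*(-318))) = sqrt(-162*329 - 1*(-318)*(1 - 636)) = sqrt(-53298 - 1*(-318)*(-635)) = sqrt(-53298 - 201930) = sqrt(-255228) = 2*I*sqrt(63807)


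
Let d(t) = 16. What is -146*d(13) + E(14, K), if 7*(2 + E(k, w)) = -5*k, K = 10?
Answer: -2348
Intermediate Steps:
E(k, w) = -2 - 5*k/7 (E(k, w) = -2 + (-5*k)/7 = -2 - 5*k/7)
-146*d(13) + E(14, K) = -146*16 + (-2 - 5/7*14) = -2336 + (-2 - 10) = -2336 - 12 = -2348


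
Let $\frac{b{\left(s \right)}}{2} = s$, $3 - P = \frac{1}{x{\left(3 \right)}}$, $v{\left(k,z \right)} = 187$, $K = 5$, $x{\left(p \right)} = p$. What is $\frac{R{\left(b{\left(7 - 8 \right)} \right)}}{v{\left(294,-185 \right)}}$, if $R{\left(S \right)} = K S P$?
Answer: $- \frac{80}{561} \approx -0.1426$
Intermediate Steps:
$P = \frac{8}{3}$ ($P = 3 - \frac{1}{3} = \frac{8}{3} \approx 2.6667$)
$b{\left(s \right)} = 2 s$
$R{\left(S \right)} = \frac{40 S}{3}$ ($R{\left(S \right)} = 5 S \frac{8}{3} = \frac{40 S}{3}$)
$\frac{R{\left(b{\left(7 - 8 \right)} \right)}}{v{\left(294,-185 \right)}} = \frac{\frac{40}{3} \cdot 2 \left(7 - 8\right)}{187} = \frac{40 \cdot 2 \left(7 - 8\right)}{3} \cdot \frac{1}{187} = \frac{40 \cdot 2 \left(-1\right)}{3} \cdot \frac{1}{187} = \frac{40}{3} \left(-2\right) \frac{1}{187} = \left(- \frac{80}{3}\right) \frac{1}{187} = - \frac{80}{561}$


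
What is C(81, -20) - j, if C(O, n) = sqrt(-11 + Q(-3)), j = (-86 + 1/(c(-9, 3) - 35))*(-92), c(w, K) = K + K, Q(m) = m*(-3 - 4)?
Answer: -229540/29 + sqrt(10) ≈ -7912.0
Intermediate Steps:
Q(m) = -7*m (Q(m) = m*(-7) = -7*m)
c(w, K) = 2*K
j = 229540/29 (j = (-86 + 1/(2*3 - 35))*(-92) = (-86 + 1/(6 - 35))*(-92) = (-86 + 1/(-29))*(-92) = (-86 - 1/29)*(-92) = -2495/29*(-92) = 229540/29 ≈ 7915.2)
C(O, n) = sqrt(10) (C(O, n) = sqrt(-11 - 7*(-3)) = sqrt(-11 + 21) = sqrt(10))
C(81, -20) - j = sqrt(10) - 1*229540/29 = sqrt(10) - 229540/29 = -229540/29 + sqrt(10)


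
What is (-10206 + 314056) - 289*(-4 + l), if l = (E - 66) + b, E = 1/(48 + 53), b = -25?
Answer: 33461516/101 ≈ 3.3130e+5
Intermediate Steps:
E = 1/101 ≈ 0.0099010
l = -9190/101 (l = (1/101 - 66) - 25 = -6665/101 - 25 = -9190/101 ≈ -90.990)
(-10206 + 314056) - 289*(-4 + l) = (-10206 + 314056) - 289*(-4 - 9190/101) = 303850 - 289*(-9594/101) = 303850 + 2772666/101 = 33461516/101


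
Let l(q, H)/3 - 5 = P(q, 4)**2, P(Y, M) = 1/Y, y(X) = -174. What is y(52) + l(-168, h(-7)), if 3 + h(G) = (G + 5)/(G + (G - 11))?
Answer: -1495871/9408 ≈ -159.00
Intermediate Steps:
h(G) = -3 + (5 + G)/(-11 + 2*G) (h(G) = -3 + (G + 5)/(G + (G - 11)) = -3 + (5 + G)/(G + (-11 + G)) = -3 + (5 + G)/(-11 + 2*G))
l(q, H) = 15 + 3/q**2 (l(q, H) = 15 + 3*(1/q)**2 = 15 + 3/q**2)
y(52) + l(-168, h(-7)) = -174 + (15 + 3/(-168)**2) = -174 + (15 + 3*(1/28224)) = -174 + (15 + 1/9408) = -174 + 141121/9408 = -1495871/9408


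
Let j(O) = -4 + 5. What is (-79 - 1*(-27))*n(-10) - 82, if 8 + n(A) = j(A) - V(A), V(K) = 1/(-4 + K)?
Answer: 1948/7 ≈ 278.29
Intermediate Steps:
j(O) = 1
n(A) = -7 - 1/(-4 + A) (n(A) = -8 + (1 - 1/(-4 + A)) = -7 - 1/(-4 + A))
(-79 - 1*(-27))*n(-10) - 82 = (-79 - 1*(-27))*((27 - 7*(-10))/(-4 - 10)) - 82 = (-79 + 27)*((27 + 70)/(-14)) - 82 = -(-26)*97/7 - 82 = -52*(-97/14) - 82 = 2522/7 - 82 = 1948/7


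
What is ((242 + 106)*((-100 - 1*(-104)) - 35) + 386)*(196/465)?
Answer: -2038792/465 ≈ -4384.5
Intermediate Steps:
((242 + 106)*((-100 - 1*(-104)) - 35) + 386)*(196/465) = (348*((-100 + 104) - 35) + 386)*(196*(1/465)) = (348*(4 - 35) + 386)*(196/465) = (348*(-31) + 386)*(196/465) = (-10788 + 386)*(196/465) = -10402*196/465 = -2038792/465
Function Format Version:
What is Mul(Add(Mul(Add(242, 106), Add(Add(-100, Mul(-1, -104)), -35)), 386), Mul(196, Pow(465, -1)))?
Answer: Rational(-2038792, 465) ≈ -4384.5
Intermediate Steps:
Mul(Add(Mul(Add(242, 106), Add(Add(-100, Mul(-1, -104)), -35)), 386), Mul(196, Pow(465, -1))) = Mul(Add(Mul(348, Add(Add(-100, 104), -35)), 386), Mul(196, Rational(1, 465))) = Mul(Add(Mul(348, Add(4, -35)), 386), Rational(196, 465)) = Mul(Add(Mul(348, -31), 386), Rational(196, 465)) = Mul(Add(-10788, 386), Rational(196, 465)) = Mul(-10402, Rational(196, 465)) = Rational(-2038792, 465)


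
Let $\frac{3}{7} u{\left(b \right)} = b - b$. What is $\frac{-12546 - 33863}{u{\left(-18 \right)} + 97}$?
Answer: $- \frac{46409}{97} \approx -478.44$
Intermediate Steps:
$u{\left(b \right)} = 0$ ($u{\left(b \right)} = \frac{7 \left(b - b\right)}{3} = \frac{7}{3} \cdot 0 = 0$)
$\frac{-12546 - 33863}{u{\left(-18 \right)} + 97} = \frac{-12546 - 33863}{0 + 97} = - \frac{46409}{97}$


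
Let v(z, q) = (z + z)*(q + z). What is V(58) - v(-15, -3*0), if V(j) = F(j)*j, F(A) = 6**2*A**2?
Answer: 7023582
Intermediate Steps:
F(A) = 36*A**2
v(z, q) = 2*z*(q + z) (v(z, q) = (2*z)*(q + z) = 2*z*(q + z))
V(j) = 36*j**3 (V(j) = (36*j**2)*j = 36*j**3)
V(58) - v(-15, -3*0) = 36*58**3 - 2*(-15)*(-3*0 - 15) = 36*195112 - 2*(-15)*(0 - 15) = 7024032 - 2*(-15)*(-15) = 7024032 - 1*450 = 7024032 - 450 = 7023582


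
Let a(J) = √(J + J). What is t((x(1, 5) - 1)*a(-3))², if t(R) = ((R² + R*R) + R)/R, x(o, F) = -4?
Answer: (1 - 10*I*√6)² ≈ -599.0 - 48.99*I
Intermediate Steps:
a(J) = √2*√J (a(J) = √(2*J) = √2*√J)
t(R) = (R + 2*R²)/R (t(R) = ((R² + R²) + R)/R = (2*R² + R)/R = (R + 2*R²)/R)
t((x(1, 5) - 1)*a(-3))² = (1 + 2*((-4 - 1)*(√2*√(-3))))² = (1 + 2*(-5*√2*I*√3))² = (1 + 2*(-5*I*√6))² = (1 - 10*I*√6)²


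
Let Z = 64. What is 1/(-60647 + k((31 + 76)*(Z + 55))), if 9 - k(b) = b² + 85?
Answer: -1/162190012 ≈ -6.1656e-9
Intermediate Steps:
k(b) = -76 - b² (k(b) = 9 - (b² + 85) = 9 - (85 + b²) = 9 + (-85 - b²) = -76 - b²)
1/(-60647 + k((31 + 76)*(Z + 55))) = 1/(-60647 + (-76 - ((31 + 76)*(64 + 55))²)) = 1/(-60647 + (-76 - (107*119)²)) = 1/(-60647 + (-76 - 1*12733²)) = 1/(-60647 + (-76 - 1*162129289)) = 1/(-60647 + (-76 - 162129289)) = 1/(-60647 - 162129365) = 1/(-162190012) = -1/162190012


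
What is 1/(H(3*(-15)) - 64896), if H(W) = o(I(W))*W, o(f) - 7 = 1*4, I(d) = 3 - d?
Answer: -1/65391 ≈ -1.5293e-5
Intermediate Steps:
o(f) = 11 (o(f) = 7 + 1*4 = 7 + 4 = 11)
H(W) = 11*W
1/(H(3*(-15)) - 64896) = 1/(11*(3*(-15)) - 64896) = 1/(11*(-45) - 64896) = 1/(-495 - 64896) = 1/(-65391) = -1/65391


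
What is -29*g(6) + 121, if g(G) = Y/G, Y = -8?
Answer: 479/3 ≈ 159.67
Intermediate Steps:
g(G) = -8/G
-29*g(6) + 121 = -(-232)/6 + 121 = -29*(-4/3) + 121 = 116/3 + 121 = 479/3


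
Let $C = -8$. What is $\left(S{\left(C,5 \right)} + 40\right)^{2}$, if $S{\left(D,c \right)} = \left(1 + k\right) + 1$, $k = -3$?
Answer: $1521$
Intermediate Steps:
$S{\left(D,c \right)} = -1$ ($S{\left(D,c \right)} = \left(1 - 3\right) + 1 = -2 + 1 = -1$)
$\left(S{\left(C,5 \right)} + 40\right)^{2} = \left(-1 + 40\right)^{2} = 39^{2} = 1521$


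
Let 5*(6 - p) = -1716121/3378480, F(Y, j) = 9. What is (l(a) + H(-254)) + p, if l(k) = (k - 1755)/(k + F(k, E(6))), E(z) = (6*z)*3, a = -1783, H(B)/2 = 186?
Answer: 5695190081327/14983558800 ≈ 380.10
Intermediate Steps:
H(B) = 372 (H(B) = 2*186 = 372)
E(z) = 18*z
p = 103070521/16892400 (p = 6 - (-1716121)/(5*3378480) = 6 - ⅕*(-1716121/3378480) = 6 + 1716121/16892400 = 103070521/16892400 ≈ 6.1016)
l(k) = (-1755 + k)/(9 + k) (l(k) = (k - 1755)/(k + 9) = (-1755 + k)/(9 + k))
(l(a) + H(-254)) + p = ((-1755 - 1783)/(9 - 1783) + 372) + 103070521/16892400 = (-3538/(-1774) + 372) + 103070521/16892400 = (-1/1774*(-3538) + 372) + 103070521/16892400 = (1769/887 + 372) + 103070521/16892400 = 331733/887 + 103070521/16892400 = 5695190081327/14983558800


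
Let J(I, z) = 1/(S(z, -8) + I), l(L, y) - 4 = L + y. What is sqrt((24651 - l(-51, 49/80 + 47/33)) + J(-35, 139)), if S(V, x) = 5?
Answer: sqrt(430301883)/132 ≈ 157.15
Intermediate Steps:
l(L, y) = 4 + L + y (l(L, y) = 4 + (L + y) = 4 + L + y)
J(I, z) = 1/(5 + I)
sqrt((24651 - l(-51, 49/80 + 47/33)) + J(-35, 139)) = sqrt((24651 - (4 - 51 + (49/80 + 47/33))) + 1/(5 - 35)) = sqrt((24651 - (4 - 51 + (49*(1/80) + 47*(1/33)))) + 1/(-30)) = sqrt((24651 - (4 - 51 + (49/80 + 47/33))) - 1/30) = sqrt((24651 - (4 - 51 + 5377/2640)) - 1/30) = sqrt((24651 - 1*(-118703/2640)) - 1/30) = sqrt((24651 + 118703/2640) - 1/30) = sqrt(65197343/2640 - 1/30) = sqrt(13039451/528) = sqrt(430301883)/132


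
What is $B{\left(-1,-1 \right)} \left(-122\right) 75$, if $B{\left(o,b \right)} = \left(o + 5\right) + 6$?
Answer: $-91500$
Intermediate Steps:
$B{\left(o,b \right)} = 11 + o$ ($B{\left(o,b \right)} = \left(5 + o\right) + 6 = 11 + o$)
$B{\left(-1,-1 \right)} \left(-122\right) 75 = \left(11 - 1\right) \left(-122\right) 75 = 10 \left(-122\right) 75 = \left(-1220\right) 75 = -91500$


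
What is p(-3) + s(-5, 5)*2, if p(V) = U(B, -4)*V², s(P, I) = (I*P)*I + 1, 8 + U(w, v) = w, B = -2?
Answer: -338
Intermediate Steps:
U(w, v) = -8 + w
s(P, I) = 1 + P*I² (s(P, I) = P*I² + 1 = 1 + P*I²)
p(V) = -10*V² (p(V) = (-8 - 2)*V² = -10*V²)
p(-3) + s(-5, 5)*2 = -10*(-3)² + (1 - 5*5²)*2 = -10*9 + (1 - 5*25)*2 = -90 + (1 - 125)*2 = -90 - 124*2 = -90 - 248 = -338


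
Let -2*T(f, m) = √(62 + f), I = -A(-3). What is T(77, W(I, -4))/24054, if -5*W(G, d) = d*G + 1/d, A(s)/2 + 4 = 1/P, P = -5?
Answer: -√139/48108 ≈ -0.00024507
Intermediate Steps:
A(s) = -42/5 (A(s) = -8 + 2/(-5) = -8 + 2*(-⅕) = -8 - ⅖ = -42/5)
I = 42/5 (I = -1*(-42/5) = 42/5 ≈ 8.4000)
W(G, d) = -1/(5*d) - G*d/5 (W(G, d) = -(d*G + 1/d)/5 = -(G*d + 1/d)/5 = -(1/d + G*d)/5 = -1/(5*d) - G*d/5)
T(f, m) = -√(62 + f)/2
T(77, W(I, -4))/24054 = -√(62 + 77)/2/24054 = -√139/2*(1/24054) = -√139/48108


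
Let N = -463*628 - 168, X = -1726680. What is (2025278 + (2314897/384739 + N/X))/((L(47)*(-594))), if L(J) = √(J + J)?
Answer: -336359772937047817*√94/9273258744682680 ≈ -351.67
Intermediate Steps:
N = -290932 (N = -290764 - 168 = -290932)
L(J) = √2*√J (L(J) = √(2*J) = √2*√J)
(2025278 + (2314897/384739 + N/X))/((L(47)*(-594))) = (2025278 + (2314897/384739 - 290932/(-1726680)))/(((√2*√47)*(-594))) = (2025278 + (2314897*(1/384739) - 290932*(-1/1726680)))/((√94*(-594))) = (2025278 + (2314897/384739 + 72733/431670))/((-594*√94)) = (2025278 + 1027254809677/166080284130)*(-√94/55836) = 336359772937047817*(-√94/55836)/166080284130 = -336359772937047817*√94/9273258744682680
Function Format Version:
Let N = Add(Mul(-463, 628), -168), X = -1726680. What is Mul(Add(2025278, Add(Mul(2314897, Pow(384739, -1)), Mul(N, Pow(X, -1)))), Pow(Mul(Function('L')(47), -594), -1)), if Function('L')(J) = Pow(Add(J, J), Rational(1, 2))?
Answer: Mul(Rational(-336359772937047817, 9273258744682680), Pow(94, Rational(1, 2))) ≈ -351.67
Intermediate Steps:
N = -290932 (N = Add(-290764, -168) = -290932)
Function('L')(J) = Mul(Pow(2, Rational(1, 2)), Pow(J, Rational(1, 2))) (Function('L')(J) = Pow(Mul(2, J), Rational(1, 2)) = Mul(Pow(2, Rational(1, 2)), Pow(J, Rational(1, 2))))
Mul(Add(2025278, Add(Mul(2314897, Pow(384739, -1)), Mul(N, Pow(X, -1)))), Pow(Mul(Function('L')(47), -594), -1)) = Mul(Add(2025278, Add(Mul(2314897, Pow(384739, -1)), Mul(-290932, Pow(-1726680, -1)))), Pow(Mul(Mul(Pow(2, Rational(1, 2)), Pow(47, Rational(1, 2))), -594), -1)) = Mul(Add(2025278, Add(Mul(2314897, Rational(1, 384739)), Mul(-290932, Rational(-1, 1726680)))), Pow(Mul(Pow(94, Rational(1, 2)), -594), -1)) = Mul(Add(2025278, Add(Rational(2314897, 384739), Rational(72733, 431670))), Pow(Mul(-594, Pow(94, Rational(1, 2))), -1)) = Mul(Add(2025278, Rational(1027254809677, 166080284130)), Mul(Rational(-1, 55836), Pow(94, Rational(1, 2)))) = Mul(Rational(336359772937047817, 166080284130), Mul(Rational(-1, 55836), Pow(94, Rational(1, 2)))) = Mul(Rational(-336359772937047817, 9273258744682680), Pow(94, Rational(1, 2)))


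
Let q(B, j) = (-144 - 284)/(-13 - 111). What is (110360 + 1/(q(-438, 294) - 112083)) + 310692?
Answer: 1462930858201/3474466 ≈ 4.2105e+5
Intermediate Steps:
q(B, j) = 107/31 (q(B, j) = -428/(-124) = -428*(-1/124) = 107/31)
(110360 + 1/(q(-438, 294) - 112083)) + 310692 = (110360 + 1/(107/31 - 112083)) + 310692 = (110360 + 1/(-3474466/31)) + 310692 = (110360 - 31/3474466) + 310692 = 383442067729/3474466 + 310692 = 1462930858201/3474466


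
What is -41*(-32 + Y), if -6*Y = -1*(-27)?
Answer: 2993/2 ≈ 1496.5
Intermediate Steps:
Y = -9/2 (Y = -(-1)*(-27)/6 = -⅙*27 = -9/2 ≈ -4.5000)
-41*(-32 + Y) = -41*(-32 - 9/2) = -41*(-73/2) = 2993/2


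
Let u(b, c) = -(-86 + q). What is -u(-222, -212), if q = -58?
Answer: -144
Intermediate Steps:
u(b, c) = 144 (u(b, c) = -(-86 - 58) = -1*(-144) = 144)
-u(-222, -212) = -1*144 = -144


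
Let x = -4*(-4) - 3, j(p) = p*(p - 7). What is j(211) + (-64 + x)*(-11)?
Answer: 43605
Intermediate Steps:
j(p) = p*(-7 + p)
x = 13 (x = 16 - 3 = 13)
j(211) + (-64 + x)*(-11) = 211*(-7 + 211) + (-64 + 13)*(-11) = 211*204 - 51*(-11) = 43044 + 561 = 43605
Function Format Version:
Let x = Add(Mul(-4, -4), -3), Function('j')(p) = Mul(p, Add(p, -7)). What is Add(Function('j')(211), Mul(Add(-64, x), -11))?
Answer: 43605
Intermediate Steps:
Function('j')(p) = Mul(p, Add(-7, p))
x = 13 (x = Add(16, -3) = 13)
Add(Function('j')(211), Mul(Add(-64, x), -11)) = Add(Mul(211, Add(-7, 211)), Mul(Add(-64, 13), -11)) = Add(Mul(211, 204), Mul(-51, -11)) = Add(43044, 561) = 43605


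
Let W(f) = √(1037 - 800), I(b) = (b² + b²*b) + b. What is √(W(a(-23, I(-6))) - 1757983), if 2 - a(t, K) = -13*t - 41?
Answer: √(-1757983 + √237) ≈ 1325.9*I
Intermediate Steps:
I(b) = b + b² + b³ (I(b) = (b² + b³) + b = b + b² + b³)
a(t, K) = 43 + 13*t (a(t, K) = 2 - (-13*t - 41) = 2 - (-41 - 13*t) = 2 + (41 + 13*t) = 43 + 13*t)
W(f) = √237
√(W(a(-23, I(-6))) - 1757983) = √(√237 - 1757983) = √(-1757983 + √237)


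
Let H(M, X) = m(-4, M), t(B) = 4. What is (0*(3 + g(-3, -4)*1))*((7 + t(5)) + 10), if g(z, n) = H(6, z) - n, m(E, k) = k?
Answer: 0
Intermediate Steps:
H(M, X) = M
g(z, n) = 6 - n
(0*(3 + g(-3, -4)*1))*((7 + t(5)) + 10) = (0*(3 + (6 - 1*(-4))*1))*((7 + 4) + 10) = (0*(3 + (6 + 4)*1))*(11 + 10) = (0*(3 + 10*1))*21 = (0*(3 + 10))*21 = (0*13)*21 = 0*21 = 0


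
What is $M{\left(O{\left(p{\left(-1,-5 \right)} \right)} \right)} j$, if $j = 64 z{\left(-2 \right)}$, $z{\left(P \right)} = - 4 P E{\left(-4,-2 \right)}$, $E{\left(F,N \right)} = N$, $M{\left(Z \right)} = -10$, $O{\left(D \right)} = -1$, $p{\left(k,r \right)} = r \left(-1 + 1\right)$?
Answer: $10240$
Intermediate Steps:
$p{\left(k,r \right)} = 0$ ($p{\left(k,r \right)} = r 0 = 0$)
$z{\left(P \right)} = 8 P$ ($z{\left(P \right)} = - 4 P \left(-2\right) = 8 P$)
$j = -1024$ ($j = 64 \cdot 8 \left(-2\right) = 64 \left(-16\right) = -1024$)
$M{\left(O{\left(p{\left(-1,-5 \right)} \right)} \right)} j = \left(-10\right) \left(-1024\right) = 10240$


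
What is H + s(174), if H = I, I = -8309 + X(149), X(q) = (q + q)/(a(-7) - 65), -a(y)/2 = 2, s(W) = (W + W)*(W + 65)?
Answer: 5165249/69 ≈ 74859.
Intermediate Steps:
s(W) = 2*W*(65 + W) (s(W) = (2*W)*(65 + W) = 2*W*(65 + W))
a(y) = -4 (a(y) = -2*2 = -4)
X(q) = -2*q/69 (X(q) = (q + q)/(-4 - 65) = (2*q)/(-69) = (2*q)*(-1/69) = -2*q/69)
I = -573619/69 (I = -8309 - 2/69*149 = -8309 - 298/69 = -573619/69 ≈ -8313.3)
H = -573619/69 ≈ -8313.3
H + s(174) = -573619/69 + 2*174*(65 + 174) = -573619/69 + 2*174*239 = -573619/69 + 83172 = 5165249/69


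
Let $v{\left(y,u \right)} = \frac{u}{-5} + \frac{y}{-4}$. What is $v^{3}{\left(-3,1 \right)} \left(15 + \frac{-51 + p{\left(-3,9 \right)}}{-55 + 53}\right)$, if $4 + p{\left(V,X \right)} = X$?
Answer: $\frac{25289}{4000} \approx 6.3223$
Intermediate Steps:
$p{\left(V,X \right)} = -4 + X$
$v{\left(y,u \right)} = - \frac{y}{4} - \frac{u}{5}$ ($v{\left(y,u \right)} = u \left(- \frac{1}{5}\right) + y \left(- \frac{1}{4}\right) = - \frac{u}{5} - \frac{y}{4} = - \frac{y}{4} - \frac{u}{5}$)
$v^{3}{\left(-3,1 \right)} \left(15 + \frac{-51 + p{\left(-3,9 \right)}}{-55 + 53}\right) = \left(\left(- \frac{1}{4}\right) \left(-3\right) - \frac{1}{5}\right)^{3} \left(15 + \frac{-51 + \left(-4 + 9\right)}{-55 + 53}\right) = \left(\frac{3}{4} - \frac{1}{5}\right)^{3} \left(15 + \frac{-51 + 5}{-2}\right) = \left(\frac{11}{20}\right)^{3} \left(15 - -23\right) = \frac{1331 \left(15 + 23\right)}{8000} = \frac{1331}{8000} \cdot 38 = \frac{25289}{4000}$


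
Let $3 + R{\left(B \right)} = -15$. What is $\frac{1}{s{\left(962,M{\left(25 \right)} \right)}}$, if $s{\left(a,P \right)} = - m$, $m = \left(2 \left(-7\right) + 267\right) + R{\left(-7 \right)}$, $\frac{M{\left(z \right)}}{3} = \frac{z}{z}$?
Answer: $- \frac{1}{235} \approx -0.0042553$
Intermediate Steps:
$M{\left(z \right)} = 3$ ($M{\left(z \right)} = 3 \frac{z}{z} = 3 \cdot 1 = 3$)
$R{\left(B \right)} = -18$ ($R{\left(B \right)} = -3 - 15 = -18$)
$m = 235$ ($m = \left(2 \left(-7\right) + 267\right) - 18 = \left(-14 + 267\right) - 18 = 253 - 18 = 235$)
$s{\left(a,P \right)} = -235$ ($s{\left(a,P \right)} = \left(-1\right) 235 = -235$)
$\frac{1}{s{\left(962,M{\left(25 \right)} \right)}} = \frac{1}{-235} = - \frac{1}{235}$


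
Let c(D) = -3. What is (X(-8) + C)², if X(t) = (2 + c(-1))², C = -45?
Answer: 1936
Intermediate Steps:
X(t) = 1 (X(t) = (2 - 3)² = (-1)² = 1)
(X(-8) + C)² = (1 - 45)² = (-44)² = 1936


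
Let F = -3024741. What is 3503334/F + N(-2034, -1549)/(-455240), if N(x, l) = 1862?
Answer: -14039384543/12078799060 ≈ -1.1623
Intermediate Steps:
3503334/F + N(-2034, -1549)/(-455240) = 3503334/(-3024741) + 1862/(-455240) = 3503334*(-1/3024741) + 1862*(-1/455240) = -1167778/1008247 - 49/11980 = -14039384543/12078799060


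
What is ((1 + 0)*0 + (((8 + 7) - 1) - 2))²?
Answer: 144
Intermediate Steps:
((1 + 0)*0 + (((8 + 7) - 1) - 2))² = (1*0 + ((15 - 1) - 2))² = (0 + (14 - 2))² = (0 + 12)² = 12² = 144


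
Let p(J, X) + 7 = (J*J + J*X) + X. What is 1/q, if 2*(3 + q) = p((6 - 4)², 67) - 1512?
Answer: -1/587 ≈ -0.0017036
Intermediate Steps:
p(J, X) = -7 + X + J² + J*X (p(J, X) = -7 + ((J*J + J*X) + X) = -7 + ((J² + J*X) + X) = -7 + (X + J² + J*X) = -7 + X + J² + J*X)
q = -587 (q = -3 + ((-7 + 67 + ((6 - 4)²)² + (6 - 4)²*67) - 1512)/2 = -3 + ((-7 + 67 + (2²)² + 2²*67) - 1512)/2 = -3 + ((-7 + 67 + 4² + 4*67) - 1512)/2 = -3 + ((-7 + 67 + 16 + 268) - 1512)/2 = -3 + (344 - 1512)/2 = -3 + (½)*(-1168) = -3 - 584 = -587)
1/q = 1/(-587) = -1/587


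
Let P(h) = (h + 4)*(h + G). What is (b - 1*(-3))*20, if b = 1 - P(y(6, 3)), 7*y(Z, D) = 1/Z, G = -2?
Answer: 105415/441 ≈ 239.04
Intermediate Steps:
y(Z, D) = 1/(7*Z)
P(h) = (-2 + h)*(4 + h) (P(h) = (h + 4)*(h - 2) = (4 + h)*(-2 + h) = (-2 + h)*(4 + h))
b = 15791/1764 (b = 1 - (-8 + ((⅐)/6)² + 2*((⅐)/6)) = 1 - (-8 + ((⅐)*(⅙))² + 2*((⅐)*(⅙))) = 1 - (-8 + (1/42)² + 2*(1/42)) = 1 - (-8 + 1/1764 + 1/21) = 1 - 1*(-14027/1764) = 1 + 14027/1764 = 15791/1764 ≈ 8.9518)
(b - 1*(-3))*20 = (15791/1764 - 1*(-3))*20 = (15791/1764 + 3)*20 = (21083/1764)*20 = 105415/441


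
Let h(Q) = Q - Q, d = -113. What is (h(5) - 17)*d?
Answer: 1921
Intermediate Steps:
h(Q) = 0
(h(5) - 17)*d = (0 - 17)*(-113) = -17*(-113) = 1921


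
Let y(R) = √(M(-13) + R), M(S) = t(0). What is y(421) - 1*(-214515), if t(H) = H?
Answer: 214515 + √421 ≈ 2.1454e+5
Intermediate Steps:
M(S) = 0
y(R) = √R (y(R) = √(0 + R) = √R)
y(421) - 1*(-214515) = √421 - 1*(-214515) = √421 + 214515 = 214515 + √421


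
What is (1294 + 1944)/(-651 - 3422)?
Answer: -3238/4073 ≈ -0.79499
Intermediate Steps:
(1294 + 1944)/(-651 - 3422) = 3238/(-4073) = 3238*(-1/4073) = -3238/4073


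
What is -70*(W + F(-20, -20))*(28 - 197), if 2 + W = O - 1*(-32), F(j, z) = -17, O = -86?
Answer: -863590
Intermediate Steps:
W = -56 (W = -2 + (-86 - 1*(-32)) = -2 + (-86 + 32) = -2 - 54 = -56)
-70*(W + F(-20, -20))*(28 - 197) = -70*(-56 - 17)*(28 - 197) = -(-5110)*(-169) = -70*12337 = -863590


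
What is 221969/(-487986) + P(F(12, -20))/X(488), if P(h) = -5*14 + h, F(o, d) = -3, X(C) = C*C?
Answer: -26448104257/58105468992 ≈ -0.45517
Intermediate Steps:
X(C) = C²
P(h) = -70 + h
221969/(-487986) + P(F(12, -20))/X(488) = 221969/(-487986) + (-70 - 3)/(488²) = 221969*(-1/487986) - 73/238144 = -221969/487986 - 73*1/238144 = -221969/487986 - 73/238144 = -26448104257/58105468992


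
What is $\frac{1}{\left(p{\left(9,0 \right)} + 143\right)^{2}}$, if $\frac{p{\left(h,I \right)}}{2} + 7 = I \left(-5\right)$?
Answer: $\frac{1}{16641} \approx 6.0093 \cdot 10^{-5}$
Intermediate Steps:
$p{\left(h,I \right)} = -14 - 10 I$ ($p{\left(h,I \right)} = -14 + 2 I \left(-5\right) = -14 + 2 \left(- 5 I\right) = -14 - 10 I$)
$\frac{1}{\left(p{\left(9,0 \right)} + 143\right)^{2}} = \frac{1}{\left(\left(-14 - 0\right) + 143\right)^{2}} = \frac{1}{\left(\left(-14 + 0\right) + 143\right)^{2}} = \frac{1}{\left(-14 + 143\right)^{2}} = \frac{1}{129^{2}} = \frac{1}{16641}$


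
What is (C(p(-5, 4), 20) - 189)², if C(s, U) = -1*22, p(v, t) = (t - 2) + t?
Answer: 44521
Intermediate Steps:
p(v, t) = -2 + 2*t (p(v, t) = (-2 + t) + t = -2 + 2*t)
C(s, U) = -22
(C(p(-5, 4), 20) - 189)² = (-22 - 189)² = (-211)² = 44521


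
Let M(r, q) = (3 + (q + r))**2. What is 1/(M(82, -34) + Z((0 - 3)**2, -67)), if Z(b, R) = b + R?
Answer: 1/2543 ≈ 0.00039324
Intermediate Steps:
M(r, q) = (3 + q + r)**2
Z(b, R) = R + b
1/(M(82, -34) + Z((0 - 3)**2, -67)) = 1/((3 - 34 + 82)**2 + (-67 + (0 - 3)**2)) = 1/(51**2 + (-67 + (-3)**2)) = 1/(2601 + (-67 + 9)) = 1/(2601 - 58) = 1/2543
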